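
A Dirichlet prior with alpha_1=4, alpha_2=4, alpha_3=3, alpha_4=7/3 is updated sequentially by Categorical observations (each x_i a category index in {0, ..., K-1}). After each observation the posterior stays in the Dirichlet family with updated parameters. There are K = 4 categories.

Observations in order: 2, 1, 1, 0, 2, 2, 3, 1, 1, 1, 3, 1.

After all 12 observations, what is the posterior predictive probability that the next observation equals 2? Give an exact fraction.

obs 1: x=2 → posterior Dirichlet(4, 4, 4, 7/3)
obs 2: x=1 → posterior Dirichlet(4, 5, 4, 7/3)
obs 3: x=1 → posterior Dirichlet(4, 6, 4, 7/3)
obs 4: x=0 → posterior Dirichlet(5, 6, 4, 7/3)
obs 5: x=2 → posterior Dirichlet(5, 6, 5, 7/3)
obs 6: x=2 → posterior Dirichlet(5, 6, 6, 7/3)
obs 7: x=3 → posterior Dirichlet(5, 6, 6, 10/3)
obs 8: x=1 → posterior Dirichlet(5, 7, 6, 10/3)
obs 9: x=1 → posterior Dirichlet(5, 8, 6, 10/3)
obs 10: x=1 → posterior Dirichlet(5, 9, 6, 10/3)
obs 11: x=3 → posterior Dirichlet(5, 9, 6, 13/3)
obs 12: x=1 → posterior Dirichlet(5, 10, 6, 13/3)

9/38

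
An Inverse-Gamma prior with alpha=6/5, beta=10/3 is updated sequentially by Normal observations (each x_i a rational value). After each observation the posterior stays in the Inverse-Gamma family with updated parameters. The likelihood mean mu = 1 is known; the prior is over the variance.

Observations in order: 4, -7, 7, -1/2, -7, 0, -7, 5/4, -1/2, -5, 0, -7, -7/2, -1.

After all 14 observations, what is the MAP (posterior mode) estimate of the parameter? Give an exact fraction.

89875/4416

obs 1: x=4 → posterior Inverse-Gamma(17/10, 47/6)
obs 2: x=-7 → posterior Inverse-Gamma(11/5, 239/6)
obs 3: x=7 → posterior Inverse-Gamma(27/10, 347/6)
obs 4: x=-1/2 → posterior Inverse-Gamma(16/5, 1415/24)
obs 5: x=-7 → posterior Inverse-Gamma(37/10, 2183/24)
obs 6: x=0 → posterior Inverse-Gamma(21/5, 2195/24)
obs 7: x=-7 → posterior Inverse-Gamma(47/10, 2963/24)
obs 8: x=5/4 → posterior Inverse-Gamma(26/5, 11855/96)
obs 9: x=-1/2 → posterior Inverse-Gamma(57/10, 11963/96)
obs 10: x=-5 → posterior Inverse-Gamma(31/5, 13691/96)
obs 11: x=0 → posterior Inverse-Gamma(67/10, 13739/96)
obs 12: x=-7 → posterior Inverse-Gamma(36/5, 16811/96)
obs 13: x=-7/2 → posterior Inverse-Gamma(77/10, 17783/96)
obs 14: x=-1 → posterior Inverse-Gamma(41/5, 17975/96)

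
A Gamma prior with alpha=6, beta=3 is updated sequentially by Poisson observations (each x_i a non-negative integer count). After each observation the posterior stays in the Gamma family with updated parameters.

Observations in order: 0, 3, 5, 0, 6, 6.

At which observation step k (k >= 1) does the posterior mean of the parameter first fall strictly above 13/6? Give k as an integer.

k = 3

obs 1: x=0 → posterior Gamma(6, 4)
obs 2: x=3 → posterior Gamma(9, 5)
obs 3: x=5 → posterior Gamma(14, 6)
obs 4: x=0 → posterior Gamma(14, 7)
obs 5: x=6 → posterior Gamma(20, 8)
obs 6: x=6 → posterior Gamma(26, 9)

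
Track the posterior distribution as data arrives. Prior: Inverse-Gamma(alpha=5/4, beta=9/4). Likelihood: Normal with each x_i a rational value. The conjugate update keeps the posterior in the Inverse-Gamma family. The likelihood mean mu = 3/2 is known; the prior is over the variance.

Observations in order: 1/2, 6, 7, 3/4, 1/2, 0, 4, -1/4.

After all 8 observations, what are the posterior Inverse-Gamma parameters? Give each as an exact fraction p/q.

alpha=21/4, beta=553/16

obs 1: x=1/2 → posterior Inverse-Gamma(7/4, 11/4)
obs 2: x=6 → posterior Inverse-Gamma(9/4, 103/8)
obs 3: x=7 → posterior Inverse-Gamma(11/4, 28)
obs 4: x=3/4 → posterior Inverse-Gamma(13/4, 905/32)
obs 5: x=1/2 → posterior Inverse-Gamma(15/4, 921/32)
obs 6: x=0 → posterior Inverse-Gamma(17/4, 957/32)
obs 7: x=4 → posterior Inverse-Gamma(19/4, 1057/32)
obs 8: x=-1/4 → posterior Inverse-Gamma(21/4, 553/16)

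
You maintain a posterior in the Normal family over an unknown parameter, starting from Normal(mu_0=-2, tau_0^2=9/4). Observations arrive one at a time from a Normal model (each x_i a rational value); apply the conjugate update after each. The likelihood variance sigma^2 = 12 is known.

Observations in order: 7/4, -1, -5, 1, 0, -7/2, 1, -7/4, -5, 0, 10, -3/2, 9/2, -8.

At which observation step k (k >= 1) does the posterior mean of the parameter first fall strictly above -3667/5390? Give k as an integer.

obs 1: x=7/4 → posterior Normal(-107/76, 36/19)
obs 2: x=-1 → posterior Normal(-119/88, 18/11)
obs 3: x=-5 → posterior Normal(-179/100, 36/25)
obs 4: x=1 → posterior Normal(-167/112, 9/7)
obs 5: x=0 → posterior Normal(-167/124, 36/31)
obs 6: x=-7/2 → posterior Normal(-209/136, 18/17)
obs 7: x=1 → posterior Normal(-197/148, 36/37)
obs 8: x=-7/4 → posterior Normal(-109/80, 9/10)
obs 9: x=-5 → posterior Normal(-139/86, 36/43)
obs 10: x=0 → posterior Normal(-139/92, 18/23)
obs 11: x=10 → posterior Normal(-79/98, 36/49)
obs 12: x=-3/2 → posterior Normal(-11/13, 9/13)
obs 13: x=9/2 → posterior Normal(-61/110, 36/55)
obs 14: x=-8 → posterior Normal(-109/116, 18/29)

k = 13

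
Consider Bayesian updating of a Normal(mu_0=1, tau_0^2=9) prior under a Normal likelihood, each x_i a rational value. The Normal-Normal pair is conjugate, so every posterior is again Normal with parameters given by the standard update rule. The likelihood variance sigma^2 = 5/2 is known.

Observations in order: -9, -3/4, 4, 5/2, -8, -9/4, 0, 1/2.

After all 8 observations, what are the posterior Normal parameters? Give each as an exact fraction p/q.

obs 1: x=-9 → posterior Normal(-157/23, 45/23)
obs 2: x=-3/4 → posterior Normal(-341/82, 45/41)
obs 3: x=4 → posterior Normal(-197/118, 45/59)
obs 4: x=5/2 → posterior Normal(-107/154, 45/77)
obs 5: x=-8 → posterior Normal(-79/38, 9/19)
obs 6: x=-9/4 → posterior Normal(-238/113, 45/113)
obs 7: x=0 → posterior Normal(-238/131, 45/131)
obs 8: x=1/2 → posterior Normal(-229/149, 45/149)

mu_0=-229/149, tau_0^2=45/149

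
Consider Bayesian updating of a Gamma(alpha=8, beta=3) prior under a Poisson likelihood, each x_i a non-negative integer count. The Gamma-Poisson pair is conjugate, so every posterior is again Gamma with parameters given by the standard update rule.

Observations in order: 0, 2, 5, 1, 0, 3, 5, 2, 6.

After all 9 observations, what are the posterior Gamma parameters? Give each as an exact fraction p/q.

obs 1: x=0 → posterior Gamma(8, 4)
obs 2: x=2 → posterior Gamma(10, 5)
obs 3: x=5 → posterior Gamma(15, 6)
obs 4: x=1 → posterior Gamma(16, 7)
obs 5: x=0 → posterior Gamma(16, 8)
obs 6: x=3 → posterior Gamma(19, 9)
obs 7: x=5 → posterior Gamma(24, 10)
obs 8: x=2 → posterior Gamma(26, 11)
obs 9: x=6 → posterior Gamma(32, 12)

alpha=32, beta=12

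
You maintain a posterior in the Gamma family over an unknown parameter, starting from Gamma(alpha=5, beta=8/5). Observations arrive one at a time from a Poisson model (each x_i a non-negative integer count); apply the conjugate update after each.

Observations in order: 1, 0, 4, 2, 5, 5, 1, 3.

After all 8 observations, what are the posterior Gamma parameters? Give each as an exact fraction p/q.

obs 1: x=1 → posterior Gamma(6, 13/5)
obs 2: x=0 → posterior Gamma(6, 18/5)
obs 3: x=4 → posterior Gamma(10, 23/5)
obs 4: x=2 → posterior Gamma(12, 28/5)
obs 5: x=5 → posterior Gamma(17, 33/5)
obs 6: x=5 → posterior Gamma(22, 38/5)
obs 7: x=1 → posterior Gamma(23, 43/5)
obs 8: x=3 → posterior Gamma(26, 48/5)

alpha=26, beta=48/5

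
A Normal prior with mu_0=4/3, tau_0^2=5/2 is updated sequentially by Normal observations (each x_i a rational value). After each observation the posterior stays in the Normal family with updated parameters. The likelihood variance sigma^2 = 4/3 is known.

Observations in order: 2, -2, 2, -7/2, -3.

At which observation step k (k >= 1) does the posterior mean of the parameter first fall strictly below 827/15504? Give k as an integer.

obs 1: x=2 → posterior Normal(122/69, 20/23)
obs 2: x=-2 → posterior Normal(16/57, 10/19)
obs 3: x=2 → posterior Normal(122/159, 20/53)
obs 4: x=-7/2 → posterior Normal(-71/408, 5/17)
obs 5: x=-3 → posterior Normal(-341/498, 20/83)

k = 4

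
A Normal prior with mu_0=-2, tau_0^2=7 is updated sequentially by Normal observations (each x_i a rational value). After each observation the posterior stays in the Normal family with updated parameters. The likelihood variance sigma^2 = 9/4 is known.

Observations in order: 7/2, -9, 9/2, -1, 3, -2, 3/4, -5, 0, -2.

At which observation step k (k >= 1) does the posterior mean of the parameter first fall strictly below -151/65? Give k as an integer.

obs 1: x=7/2 → posterior Normal(80/37, 63/37)
obs 2: x=-9 → posterior Normal(-172/65, 63/65)
obs 3: x=9/2 → posterior Normal(-46/93, 21/31)
obs 4: x=-1 → posterior Normal(-74/121, 63/121)
obs 5: x=3 → posterior Normal(10/149, 63/149)
obs 6: x=-2 → posterior Normal(-46/177, 21/59)
obs 7: x=3/4 → posterior Normal(-5/41, 63/205)
obs 8: x=-5 → posterior Normal(-165/233, 63/233)
obs 9: x=0 → posterior Normal(-55/87, 7/29)
obs 10: x=-2 → posterior Normal(-13/17, 63/289)

k = 2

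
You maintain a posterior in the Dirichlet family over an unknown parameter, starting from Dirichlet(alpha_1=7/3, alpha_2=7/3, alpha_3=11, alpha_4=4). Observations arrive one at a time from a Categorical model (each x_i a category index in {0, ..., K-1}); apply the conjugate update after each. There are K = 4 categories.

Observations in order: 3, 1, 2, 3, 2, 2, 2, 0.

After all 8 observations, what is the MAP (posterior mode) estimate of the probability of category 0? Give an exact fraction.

7/71

obs 1: x=3 → posterior Dirichlet(7/3, 7/3, 11, 5)
obs 2: x=1 → posterior Dirichlet(7/3, 10/3, 11, 5)
obs 3: x=2 → posterior Dirichlet(7/3, 10/3, 12, 5)
obs 4: x=3 → posterior Dirichlet(7/3, 10/3, 12, 6)
obs 5: x=2 → posterior Dirichlet(7/3, 10/3, 13, 6)
obs 6: x=2 → posterior Dirichlet(7/3, 10/3, 14, 6)
obs 7: x=2 → posterior Dirichlet(7/3, 10/3, 15, 6)
obs 8: x=0 → posterior Dirichlet(10/3, 10/3, 15, 6)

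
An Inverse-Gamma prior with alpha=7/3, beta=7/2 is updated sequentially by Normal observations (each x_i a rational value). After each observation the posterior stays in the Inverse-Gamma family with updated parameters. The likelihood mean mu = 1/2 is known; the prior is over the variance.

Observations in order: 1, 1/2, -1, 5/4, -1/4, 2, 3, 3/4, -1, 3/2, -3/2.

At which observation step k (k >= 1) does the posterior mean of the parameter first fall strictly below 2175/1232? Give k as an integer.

obs 1: x=1 → posterior Inverse-Gamma(17/6, 29/8)
obs 2: x=1/2 → posterior Inverse-Gamma(10/3, 29/8)
obs 3: x=-1 → posterior Inverse-Gamma(23/6, 19/4)
obs 4: x=5/4 → posterior Inverse-Gamma(13/3, 161/32)
obs 5: x=-1/4 → posterior Inverse-Gamma(29/6, 85/16)
obs 6: x=2 → posterior Inverse-Gamma(16/3, 103/16)
obs 7: x=3 → posterior Inverse-Gamma(35/6, 153/16)
obs 8: x=3/4 → posterior Inverse-Gamma(19/3, 307/32)
obs 9: x=-1 → posterior Inverse-Gamma(41/6, 343/32)
obs 10: x=3/2 → posterior Inverse-Gamma(22/3, 359/32)
obs 11: x=-3/2 → posterior Inverse-Gamma(47/6, 423/32)

k = 2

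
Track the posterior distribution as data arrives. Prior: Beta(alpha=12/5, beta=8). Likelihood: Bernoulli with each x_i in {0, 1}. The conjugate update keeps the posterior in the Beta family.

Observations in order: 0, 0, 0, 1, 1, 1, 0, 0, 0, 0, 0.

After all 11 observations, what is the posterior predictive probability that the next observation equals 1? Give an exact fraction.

obs 1: x=0 → posterior Beta(12/5, 9)
obs 2: x=0 → posterior Beta(12/5, 10)
obs 3: x=0 → posterior Beta(12/5, 11)
obs 4: x=1 → posterior Beta(17/5, 11)
obs 5: x=1 → posterior Beta(22/5, 11)
obs 6: x=1 → posterior Beta(27/5, 11)
obs 7: x=0 → posterior Beta(27/5, 12)
obs 8: x=0 → posterior Beta(27/5, 13)
obs 9: x=0 → posterior Beta(27/5, 14)
obs 10: x=0 → posterior Beta(27/5, 15)
obs 11: x=0 → posterior Beta(27/5, 16)

27/107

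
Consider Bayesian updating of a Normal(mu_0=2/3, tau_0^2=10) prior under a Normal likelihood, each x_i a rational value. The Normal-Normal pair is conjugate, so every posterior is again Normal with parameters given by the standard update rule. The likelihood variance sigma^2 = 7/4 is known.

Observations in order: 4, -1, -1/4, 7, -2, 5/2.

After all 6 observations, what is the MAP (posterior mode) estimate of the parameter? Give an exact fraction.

obs 1: x=4 → posterior Normal(494/141, 70/47)
obs 2: x=-1 → posterior Normal(374/261, 70/87)
obs 3: x=-1/4 → posterior Normal(344/381, 70/127)
obs 4: x=7 → posterior Normal(1184/501, 70/167)
obs 5: x=-2 → posterior Normal(944/621, 70/207)
obs 6: x=5/2 → posterior Normal(1244/741, 70/247)

1244/741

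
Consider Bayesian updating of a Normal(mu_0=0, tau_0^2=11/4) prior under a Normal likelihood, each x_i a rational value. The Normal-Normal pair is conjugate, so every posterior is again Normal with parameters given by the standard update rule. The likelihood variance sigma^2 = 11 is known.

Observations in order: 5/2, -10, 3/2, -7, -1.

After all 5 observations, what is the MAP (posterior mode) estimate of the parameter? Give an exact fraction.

obs 1: x=5/2 → posterior Normal(1/2, 11/5)
obs 2: x=-10 → posterior Normal(-5/4, 11/6)
obs 3: x=3/2 → posterior Normal(-6/7, 11/7)
obs 4: x=-7 → posterior Normal(-13/8, 11/8)
obs 5: x=-1 → posterior Normal(-14/9, 11/9)

-14/9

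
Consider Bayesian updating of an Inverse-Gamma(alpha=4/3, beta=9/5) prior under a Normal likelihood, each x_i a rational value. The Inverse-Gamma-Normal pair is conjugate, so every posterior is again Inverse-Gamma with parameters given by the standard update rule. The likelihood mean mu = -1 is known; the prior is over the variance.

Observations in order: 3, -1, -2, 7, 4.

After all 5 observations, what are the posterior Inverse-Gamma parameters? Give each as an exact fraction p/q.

obs 1: x=3 → posterior Inverse-Gamma(11/6, 49/5)
obs 2: x=-1 → posterior Inverse-Gamma(7/3, 49/5)
obs 3: x=-2 → posterior Inverse-Gamma(17/6, 103/10)
obs 4: x=7 → posterior Inverse-Gamma(10/3, 423/10)
obs 5: x=4 → posterior Inverse-Gamma(23/6, 274/5)

alpha=23/6, beta=274/5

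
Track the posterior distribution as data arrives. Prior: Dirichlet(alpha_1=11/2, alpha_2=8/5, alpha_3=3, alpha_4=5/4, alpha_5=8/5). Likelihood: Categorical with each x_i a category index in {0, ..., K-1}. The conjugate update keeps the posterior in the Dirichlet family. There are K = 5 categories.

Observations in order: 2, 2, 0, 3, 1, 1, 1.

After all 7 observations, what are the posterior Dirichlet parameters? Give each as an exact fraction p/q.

alpha_1=13/2, alpha_2=23/5, alpha_3=5, alpha_4=9/4, alpha_5=8/5

obs 1: x=2 → posterior Dirichlet(11/2, 8/5, 4, 5/4, 8/5)
obs 2: x=2 → posterior Dirichlet(11/2, 8/5, 5, 5/4, 8/5)
obs 3: x=0 → posterior Dirichlet(13/2, 8/5, 5, 5/4, 8/5)
obs 4: x=3 → posterior Dirichlet(13/2, 8/5, 5, 9/4, 8/5)
obs 5: x=1 → posterior Dirichlet(13/2, 13/5, 5, 9/4, 8/5)
obs 6: x=1 → posterior Dirichlet(13/2, 18/5, 5, 9/4, 8/5)
obs 7: x=1 → posterior Dirichlet(13/2, 23/5, 5, 9/4, 8/5)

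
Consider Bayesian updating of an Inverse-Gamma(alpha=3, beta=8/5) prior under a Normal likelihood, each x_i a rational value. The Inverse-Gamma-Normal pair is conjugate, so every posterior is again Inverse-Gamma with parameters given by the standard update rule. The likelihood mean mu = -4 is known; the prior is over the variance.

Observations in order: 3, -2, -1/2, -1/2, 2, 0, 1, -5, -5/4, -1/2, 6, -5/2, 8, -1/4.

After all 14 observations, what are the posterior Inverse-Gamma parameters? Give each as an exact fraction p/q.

obs 1: x=3 → posterior Inverse-Gamma(7/2, 261/10)
obs 2: x=-2 → posterior Inverse-Gamma(4, 281/10)
obs 3: x=-1/2 → posterior Inverse-Gamma(9/2, 1369/40)
obs 4: x=-1/2 → posterior Inverse-Gamma(5, 807/20)
obs 5: x=2 → posterior Inverse-Gamma(11/2, 1167/20)
obs 6: x=0 → posterior Inverse-Gamma(6, 1327/20)
obs 7: x=1 → posterior Inverse-Gamma(13/2, 1577/20)
obs 8: x=-5 → posterior Inverse-Gamma(7, 1587/20)
obs 9: x=-5/4 → posterior Inverse-Gamma(15/2, 13301/160)
obs 10: x=-1/2 → posterior Inverse-Gamma(8, 14281/160)
obs 11: x=6 → posterior Inverse-Gamma(17/2, 22281/160)
obs 12: x=-5/2 → posterior Inverse-Gamma(9, 22461/160)
obs 13: x=8 → posterior Inverse-Gamma(19/2, 33981/160)
obs 14: x=-1/4 → posterior Inverse-Gamma(10, 17553/80)

alpha=10, beta=17553/80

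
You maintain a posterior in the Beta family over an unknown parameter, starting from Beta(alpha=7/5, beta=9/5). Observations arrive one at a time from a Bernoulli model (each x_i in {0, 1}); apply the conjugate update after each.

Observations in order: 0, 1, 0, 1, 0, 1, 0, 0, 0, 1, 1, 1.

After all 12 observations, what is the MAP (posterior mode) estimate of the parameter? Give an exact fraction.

obs 1: x=0 → posterior Beta(7/5, 14/5)
obs 2: x=1 → posterior Beta(12/5, 14/5)
obs 3: x=0 → posterior Beta(12/5, 19/5)
obs 4: x=1 → posterior Beta(17/5, 19/5)
obs 5: x=0 → posterior Beta(17/5, 24/5)
obs 6: x=1 → posterior Beta(22/5, 24/5)
obs 7: x=0 → posterior Beta(22/5, 29/5)
obs 8: x=0 → posterior Beta(22/5, 34/5)
obs 9: x=0 → posterior Beta(22/5, 39/5)
obs 10: x=1 → posterior Beta(27/5, 39/5)
obs 11: x=1 → posterior Beta(32/5, 39/5)
obs 12: x=1 → posterior Beta(37/5, 39/5)

16/33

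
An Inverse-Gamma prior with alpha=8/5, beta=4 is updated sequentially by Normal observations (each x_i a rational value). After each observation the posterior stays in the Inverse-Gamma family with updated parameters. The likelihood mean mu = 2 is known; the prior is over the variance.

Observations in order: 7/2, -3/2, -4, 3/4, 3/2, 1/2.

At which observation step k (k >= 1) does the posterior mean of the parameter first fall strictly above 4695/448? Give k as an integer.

obs 1: x=7/2 → posterior Inverse-Gamma(21/10, 41/8)
obs 2: x=-3/2 → posterior Inverse-Gamma(13/5, 45/4)
obs 3: x=-4 → posterior Inverse-Gamma(31/10, 117/4)
obs 4: x=3/4 → posterior Inverse-Gamma(18/5, 961/32)
obs 5: x=3/2 → posterior Inverse-Gamma(41/10, 965/32)
obs 6: x=1/2 → posterior Inverse-Gamma(23/5, 1001/32)

k = 3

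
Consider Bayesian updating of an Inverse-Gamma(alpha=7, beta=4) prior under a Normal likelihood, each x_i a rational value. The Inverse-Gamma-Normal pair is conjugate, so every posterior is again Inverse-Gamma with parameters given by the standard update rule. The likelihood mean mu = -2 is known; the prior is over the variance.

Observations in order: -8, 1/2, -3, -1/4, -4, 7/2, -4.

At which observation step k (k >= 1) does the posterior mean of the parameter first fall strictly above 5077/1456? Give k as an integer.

k = 2

obs 1: x=-8 → posterior Inverse-Gamma(15/2, 22)
obs 2: x=1/2 → posterior Inverse-Gamma(8, 201/8)
obs 3: x=-3 → posterior Inverse-Gamma(17/2, 205/8)
obs 4: x=-1/4 → posterior Inverse-Gamma(9, 869/32)
obs 5: x=-4 → posterior Inverse-Gamma(19/2, 933/32)
obs 6: x=7/2 → posterior Inverse-Gamma(10, 1417/32)
obs 7: x=-4 → posterior Inverse-Gamma(21/2, 1481/32)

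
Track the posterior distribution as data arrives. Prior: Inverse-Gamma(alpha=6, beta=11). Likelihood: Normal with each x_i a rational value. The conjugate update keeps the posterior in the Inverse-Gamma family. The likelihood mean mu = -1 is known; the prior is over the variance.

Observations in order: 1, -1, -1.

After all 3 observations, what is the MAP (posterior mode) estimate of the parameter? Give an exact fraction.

obs 1: x=1 → posterior Inverse-Gamma(13/2, 13)
obs 2: x=-1 → posterior Inverse-Gamma(7, 13)
obs 3: x=-1 → posterior Inverse-Gamma(15/2, 13)

26/17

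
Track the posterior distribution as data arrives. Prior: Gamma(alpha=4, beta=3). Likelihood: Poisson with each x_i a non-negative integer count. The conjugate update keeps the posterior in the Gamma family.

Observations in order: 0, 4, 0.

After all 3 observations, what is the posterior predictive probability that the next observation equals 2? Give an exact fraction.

obs 1: x=0 → posterior Gamma(4, 4)
obs 2: x=4 → posterior Gamma(8, 5)
obs 3: x=0 → posterior Gamma(8, 6)

60466176/282475249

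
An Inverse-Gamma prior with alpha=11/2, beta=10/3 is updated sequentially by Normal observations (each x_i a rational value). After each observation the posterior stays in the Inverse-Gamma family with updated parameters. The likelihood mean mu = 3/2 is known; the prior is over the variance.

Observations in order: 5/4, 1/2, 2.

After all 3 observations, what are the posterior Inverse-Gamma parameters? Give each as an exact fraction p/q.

obs 1: x=5/4 → posterior Inverse-Gamma(6, 323/96)
obs 2: x=1/2 → posterior Inverse-Gamma(13/2, 371/96)
obs 3: x=2 → posterior Inverse-Gamma(7, 383/96)

alpha=7, beta=383/96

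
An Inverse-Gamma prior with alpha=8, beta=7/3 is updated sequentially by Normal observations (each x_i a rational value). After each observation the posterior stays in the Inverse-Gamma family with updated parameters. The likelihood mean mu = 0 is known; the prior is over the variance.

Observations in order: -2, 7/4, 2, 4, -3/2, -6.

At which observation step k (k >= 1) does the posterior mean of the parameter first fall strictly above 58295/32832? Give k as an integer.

k = 5

obs 1: x=-2 → posterior Inverse-Gamma(17/2, 13/3)
obs 2: x=7/4 → posterior Inverse-Gamma(9, 563/96)
obs 3: x=2 → posterior Inverse-Gamma(19/2, 755/96)
obs 4: x=4 → posterior Inverse-Gamma(10, 1523/96)
obs 5: x=-3/2 → posterior Inverse-Gamma(21/2, 1631/96)
obs 6: x=-6 → posterior Inverse-Gamma(11, 3359/96)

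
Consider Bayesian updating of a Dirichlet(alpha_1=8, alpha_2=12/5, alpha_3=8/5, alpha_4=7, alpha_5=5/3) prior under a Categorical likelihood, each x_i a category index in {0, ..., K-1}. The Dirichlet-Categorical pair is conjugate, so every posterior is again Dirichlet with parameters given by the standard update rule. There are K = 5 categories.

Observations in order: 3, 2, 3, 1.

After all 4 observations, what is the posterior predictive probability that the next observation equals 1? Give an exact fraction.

51/370

obs 1: x=3 → posterior Dirichlet(8, 12/5, 8/5, 8, 5/3)
obs 2: x=2 → posterior Dirichlet(8, 12/5, 13/5, 8, 5/3)
obs 3: x=3 → posterior Dirichlet(8, 12/5, 13/5, 9, 5/3)
obs 4: x=1 → posterior Dirichlet(8, 17/5, 13/5, 9, 5/3)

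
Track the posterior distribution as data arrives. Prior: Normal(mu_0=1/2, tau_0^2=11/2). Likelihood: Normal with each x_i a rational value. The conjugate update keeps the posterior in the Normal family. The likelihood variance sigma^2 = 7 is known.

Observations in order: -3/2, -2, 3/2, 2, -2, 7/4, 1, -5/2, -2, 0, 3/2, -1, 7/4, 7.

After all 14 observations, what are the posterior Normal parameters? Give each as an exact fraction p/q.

obs 1: x=-3/2 → posterior Normal(-19/50, 77/25)
obs 2: x=-2 → posterior Normal(-7/8, 77/36)
obs 3: x=3/2 → posterior Normal(-15/47, 77/47)
obs 4: x=2 → posterior Normal(7/58, 77/58)
obs 5: x=-2 → posterior Normal(-5/23, 77/69)
obs 6: x=7/4 → posterior Normal(17/320, 77/80)
obs 7: x=1 → posterior Normal(61/364, 11/13)
obs 8: x=-5/2 → posterior Normal(-49/408, 77/102)
obs 9: x=-2 → posterior Normal(-137/452, 77/113)
obs 10: x=0 → posterior Normal(-137/496, 77/124)
obs 11: x=3/2 → posterior Normal(-71/540, 77/135)
obs 12: x=-1 → posterior Normal(-115/584, 77/146)
obs 13: x=7/4 → posterior Normal(-19/314, 77/157)
obs 14: x=7 → posterior Normal(45/112, 11/24)

mu_0=45/112, tau_0^2=11/24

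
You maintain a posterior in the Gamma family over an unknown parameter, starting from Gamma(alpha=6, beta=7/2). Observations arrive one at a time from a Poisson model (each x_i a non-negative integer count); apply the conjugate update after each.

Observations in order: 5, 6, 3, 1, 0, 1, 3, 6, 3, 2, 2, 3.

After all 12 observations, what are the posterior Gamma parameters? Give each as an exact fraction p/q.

alpha=41, beta=31/2

obs 1: x=5 → posterior Gamma(11, 9/2)
obs 2: x=6 → posterior Gamma(17, 11/2)
obs 3: x=3 → posterior Gamma(20, 13/2)
obs 4: x=1 → posterior Gamma(21, 15/2)
obs 5: x=0 → posterior Gamma(21, 17/2)
obs 6: x=1 → posterior Gamma(22, 19/2)
obs 7: x=3 → posterior Gamma(25, 21/2)
obs 8: x=6 → posterior Gamma(31, 23/2)
obs 9: x=3 → posterior Gamma(34, 25/2)
obs 10: x=2 → posterior Gamma(36, 27/2)
obs 11: x=2 → posterior Gamma(38, 29/2)
obs 12: x=3 → posterior Gamma(41, 31/2)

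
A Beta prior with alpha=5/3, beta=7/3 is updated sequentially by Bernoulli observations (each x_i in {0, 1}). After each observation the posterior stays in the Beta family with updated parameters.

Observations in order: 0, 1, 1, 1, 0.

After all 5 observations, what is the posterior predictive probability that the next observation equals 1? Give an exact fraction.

14/27

obs 1: x=0 → posterior Beta(5/3, 10/3)
obs 2: x=1 → posterior Beta(8/3, 10/3)
obs 3: x=1 → posterior Beta(11/3, 10/3)
obs 4: x=1 → posterior Beta(14/3, 10/3)
obs 5: x=0 → posterior Beta(14/3, 13/3)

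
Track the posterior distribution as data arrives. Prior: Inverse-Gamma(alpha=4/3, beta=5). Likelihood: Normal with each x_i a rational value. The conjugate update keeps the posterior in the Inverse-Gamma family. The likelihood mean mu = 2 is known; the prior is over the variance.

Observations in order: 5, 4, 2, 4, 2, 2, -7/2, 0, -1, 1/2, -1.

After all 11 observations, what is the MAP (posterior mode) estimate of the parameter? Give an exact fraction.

489/94

obs 1: x=5 → posterior Inverse-Gamma(11/6, 19/2)
obs 2: x=4 → posterior Inverse-Gamma(7/3, 23/2)
obs 3: x=2 → posterior Inverse-Gamma(17/6, 23/2)
obs 4: x=4 → posterior Inverse-Gamma(10/3, 27/2)
obs 5: x=2 → posterior Inverse-Gamma(23/6, 27/2)
obs 6: x=2 → posterior Inverse-Gamma(13/3, 27/2)
obs 7: x=-7/2 → posterior Inverse-Gamma(29/6, 229/8)
obs 8: x=0 → posterior Inverse-Gamma(16/3, 245/8)
obs 9: x=-1 → posterior Inverse-Gamma(35/6, 281/8)
obs 10: x=1/2 → posterior Inverse-Gamma(19/3, 145/4)
obs 11: x=-1 → posterior Inverse-Gamma(41/6, 163/4)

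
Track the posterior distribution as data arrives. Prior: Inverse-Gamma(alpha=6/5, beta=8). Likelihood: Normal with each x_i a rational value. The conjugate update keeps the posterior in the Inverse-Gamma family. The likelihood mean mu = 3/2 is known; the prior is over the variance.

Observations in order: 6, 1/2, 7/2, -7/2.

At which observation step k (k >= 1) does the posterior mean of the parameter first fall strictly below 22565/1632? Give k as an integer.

k = 3

obs 1: x=6 → posterior Inverse-Gamma(17/10, 145/8)
obs 2: x=1/2 → posterior Inverse-Gamma(11/5, 149/8)
obs 3: x=7/2 → posterior Inverse-Gamma(27/10, 165/8)
obs 4: x=-7/2 → posterior Inverse-Gamma(16/5, 265/8)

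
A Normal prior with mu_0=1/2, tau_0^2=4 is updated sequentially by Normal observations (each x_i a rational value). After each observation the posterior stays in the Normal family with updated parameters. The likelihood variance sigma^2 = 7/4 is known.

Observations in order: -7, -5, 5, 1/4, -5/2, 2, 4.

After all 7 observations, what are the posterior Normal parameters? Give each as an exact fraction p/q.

obs 1: x=-7 → posterior Normal(-217/46, 28/23)
obs 2: x=-5 → posterior Normal(-29/6, 28/39)
obs 3: x=5 → posterior Normal(-217/110, 28/55)
obs 4: x=1/4 → posterior Normal(-209/142, 28/71)
obs 5: x=-5/2 → posterior Normal(-289/174, 28/87)
obs 6: x=2 → posterior Normal(-225/206, 28/103)
obs 7: x=4 → posterior Normal(-97/238, 4/17)

mu_0=-97/238, tau_0^2=4/17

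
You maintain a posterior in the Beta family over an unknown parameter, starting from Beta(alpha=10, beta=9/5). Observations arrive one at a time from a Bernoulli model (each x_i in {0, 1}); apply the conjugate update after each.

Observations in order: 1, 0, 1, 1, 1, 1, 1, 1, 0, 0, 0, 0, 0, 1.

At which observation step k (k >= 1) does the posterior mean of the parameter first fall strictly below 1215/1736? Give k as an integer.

obs 1: x=1 → posterior Beta(11, 9/5)
obs 2: x=0 → posterior Beta(11, 14/5)
obs 3: x=1 → posterior Beta(12, 14/5)
obs 4: x=1 → posterior Beta(13, 14/5)
obs 5: x=1 → posterior Beta(14, 14/5)
obs 6: x=1 → posterior Beta(15, 14/5)
obs 7: x=1 → posterior Beta(16, 14/5)
obs 8: x=1 → posterior Beta(17, 14/5)
obs 9: x=0 → posterior Beta(17, 19/5)
obs 10: x=0 → posterior Beta(17, 24/5)
obs 11: x=0 → posterior Beta(17, 29/5)
obs 12: x=0 → posterior Beta(17, 34/5)
obs 13: x=0 → posterior Beta(17, 39/5)
obs 14: x=1 → posterior Beta(18, 39/5)

k = 13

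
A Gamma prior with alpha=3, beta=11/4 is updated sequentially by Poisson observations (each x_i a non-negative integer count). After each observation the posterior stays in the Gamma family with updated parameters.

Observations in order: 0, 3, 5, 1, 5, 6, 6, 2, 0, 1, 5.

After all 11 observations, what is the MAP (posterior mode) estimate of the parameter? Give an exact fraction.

144/55

obs 1: x=0 → posterior Gamma(3, 15/4)
obs 2: x=3 → posterior Gamma(6, 19/4)
obs 3: x=5 → posterior Gamma(11, 23/4)
obs 4: x=1 → posterior Gamma(12, 27/4)
obs 5: x=5 → posterior Gamma(17, 31/4)
obs 6: x=6 → posterior Gamma(23, 35/4)
obs 7: x=6 → posterior Gamma(29, 39/4)
obs 8: x=2 → posterior Gamma(31, 43/4)
obs 9: x=0 → posterior Gamma(31, 47/4)
obs 10: x=1 → posterior Gamma(32, 51/4)
obs 11: x=5 → posterior Gamma(37, 55/4)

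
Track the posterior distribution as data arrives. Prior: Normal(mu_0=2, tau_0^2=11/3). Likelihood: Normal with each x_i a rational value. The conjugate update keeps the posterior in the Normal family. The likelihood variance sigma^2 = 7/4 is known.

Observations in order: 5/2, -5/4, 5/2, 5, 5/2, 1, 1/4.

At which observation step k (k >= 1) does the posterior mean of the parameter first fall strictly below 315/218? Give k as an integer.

obs 1: x=5/2 → posterior Normal(152/65, 77/65)
obs 2: x=-5/4 → posterior Normal(97/109, 77/109)
obs 3: x=5/2 → posterior Normal(23/17, 77/153)
obs 4: x=5 → posterior Normal(427/197, 77/197)
obs 5: x=5/2 → posterior Normal(537/241, 77/241)
obs 6: x=1 → posterior Normal(581/285, 77/285)
obs 7: x=1/4 → posterior Normal(592/329, 11/47)

k = 2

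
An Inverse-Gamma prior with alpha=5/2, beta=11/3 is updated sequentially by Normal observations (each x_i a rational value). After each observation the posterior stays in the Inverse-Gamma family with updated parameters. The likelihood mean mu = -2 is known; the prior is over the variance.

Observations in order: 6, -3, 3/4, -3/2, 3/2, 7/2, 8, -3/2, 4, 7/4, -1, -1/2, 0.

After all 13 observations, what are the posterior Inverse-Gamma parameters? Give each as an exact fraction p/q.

obs 1: x=6 → posterior Inverse-Gamma(3, 107/3)
obs 2: x=-3 → posterior Inverse-Gamma(7/2, 217/6)
obs 3: x=3/4 → posterior Inverse-Gamma(4, 3835/96)
obs 4: x=-3/2 → posterior Inverse-Gamma(9/2, 3847/96)
obs 5: x=3/2 → posterior Inverse-Gamma(5, 4435/96)
obs 6: x=7/2 → posterior Inverse-Gamma(11/2, 5887/96)
obs 7: x=8 → posterior Inverse-Gamma(6, 10687/96)
obs 8: x=-3/2 → posterior Inverse-Gamma(13/2, 10699/96)
obs 9: x=4 → posterior Inverse-Gamma(7, 12427/96)
obs 10: x=7/4 → posterior Inverse-Gamma(15/2, 6551/48)
obs 11: x=-1 → posterior Inverse-Gamma(8, 6575/48)
obs 12: x=-1/2 → posterior Inverse-Gamma(17/2, 6629/48)
obs 13: x=0 → posterior Inverse-Gamma(9, 6725/48)

alpha=9, beta=6725/48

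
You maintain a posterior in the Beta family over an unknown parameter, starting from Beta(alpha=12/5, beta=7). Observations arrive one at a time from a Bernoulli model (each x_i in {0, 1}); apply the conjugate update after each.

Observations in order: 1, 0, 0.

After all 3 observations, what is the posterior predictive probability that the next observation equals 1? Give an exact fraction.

17/62

obs 1: x=1 → posterior Beta(17/5, 7)
obs 2: x=0 → posterior Beta(17/5, 8)
obs 3: x=0 → posterior Beta(17/5, 9)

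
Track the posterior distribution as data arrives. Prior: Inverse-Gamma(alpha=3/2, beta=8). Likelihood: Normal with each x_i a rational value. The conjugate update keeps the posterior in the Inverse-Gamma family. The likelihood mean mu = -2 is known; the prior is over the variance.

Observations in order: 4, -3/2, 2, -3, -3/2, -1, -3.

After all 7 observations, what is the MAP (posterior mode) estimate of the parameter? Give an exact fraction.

obs 1: x=4 → posterior Inverse-Gamma(2, 26)
obs 2: x=-3/2 → posterior Inverse-Gamma(5/2, 209/8)
obs 3: x=2 → posterior Inverse-Gamma(3, 273/8)
obs 4: x=-3 → posterior Inverse-Gamma(7/2, 277/8)
obs 5: x=-3/2 → posterior Inverse-Gamma(4, 139/4)
obs 6: x=-1 → posterior Inverse-Gamma(9/2, 141/4)
obs 7: x=-3 → posterior Inverse-Gamma(5, 143/4)

143/24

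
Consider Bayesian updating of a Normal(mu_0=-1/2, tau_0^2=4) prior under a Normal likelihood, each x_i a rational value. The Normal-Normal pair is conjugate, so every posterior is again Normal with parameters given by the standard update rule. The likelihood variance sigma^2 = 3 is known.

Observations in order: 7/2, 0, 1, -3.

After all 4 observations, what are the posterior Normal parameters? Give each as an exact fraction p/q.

mu_0=9/38, tau_0^2=12/19

obs 1: x=7/2 → posterior Normal(25/14, 12/7)
obs 2: x=0 → posterior Normal(25/22, 12/11)
obs 3: x=1 → posterior Normal(11/10, 4/5)
obs 4: x=-3 → posterior Normal(9/38, 12/19)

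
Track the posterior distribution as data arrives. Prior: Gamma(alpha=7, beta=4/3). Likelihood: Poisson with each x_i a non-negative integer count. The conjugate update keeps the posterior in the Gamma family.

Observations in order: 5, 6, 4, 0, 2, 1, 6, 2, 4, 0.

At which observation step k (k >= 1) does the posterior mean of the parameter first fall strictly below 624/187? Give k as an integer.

obs 1: x=5 → posterior Gamma(12, 7/3)
obs 2: x=6 → posterior Gamma(18, 10/3)
obs 3: x=4 → posterior Gamma(22, 13/3)
obs 4: x=0 → posterior Gamma(22, 16/3)
obs 5: x=2 → posterior Gamma(24, 19/3)
obs 6: x=1 → posterior Gamma(25, 22/3)
obs 7: x=6 → posterior Gamma(31, 25/3)
obs 8: x=2 → posterior Gamma(33, 28/3)
obs 9: x=4 → posterior Gamma(37, 31/3)
obs 10: x=0 → posterior Gamma(37, 34/3)

k = 10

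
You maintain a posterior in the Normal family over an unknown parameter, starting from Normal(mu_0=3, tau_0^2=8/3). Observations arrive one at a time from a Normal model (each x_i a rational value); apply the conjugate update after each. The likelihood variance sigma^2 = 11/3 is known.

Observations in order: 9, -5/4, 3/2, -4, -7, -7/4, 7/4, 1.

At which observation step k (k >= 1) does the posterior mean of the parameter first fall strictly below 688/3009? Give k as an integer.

k = 6

obs 1: x=9 → posterior Normal(105/19, 88/57)
obs 2: x=-5/4 → posterior Normal(95/27, 88/81)
obs 3: x=3/2 → posterior Normal(107/35, 88/105)
obs 4: x=-4 → posterior Normal(75/43, 88/129)
obs 5: x=-7 → posterior Normal(19/51, 88/153)
obs 6: x=-7/4 → posterior Normal(5/59, 88/177)
obs 7: x=7/4 → posterior Normal(19/67, 88/201)
obs 8: x=1 → posterior Normal(9/25, 88/225)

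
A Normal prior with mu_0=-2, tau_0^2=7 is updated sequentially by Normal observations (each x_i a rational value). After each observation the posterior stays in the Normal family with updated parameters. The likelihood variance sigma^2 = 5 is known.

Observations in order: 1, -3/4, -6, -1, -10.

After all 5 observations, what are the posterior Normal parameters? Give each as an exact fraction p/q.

obs 1: x=1 → posterior Normal(-1/4, 35/12)
obs 2: x=-3/4 → posterior Normal(-33/76, 35/19)
obs 3: x=-6 → posterior Normal(-201/104, 35/26)
obs 4: x=-1 → posterior Normal(-229/132, 35/33)
obs 5: x=-10 → posterior Normal(-509/160, 7/8)

mu_0=-509/160, tau_0^2=7/8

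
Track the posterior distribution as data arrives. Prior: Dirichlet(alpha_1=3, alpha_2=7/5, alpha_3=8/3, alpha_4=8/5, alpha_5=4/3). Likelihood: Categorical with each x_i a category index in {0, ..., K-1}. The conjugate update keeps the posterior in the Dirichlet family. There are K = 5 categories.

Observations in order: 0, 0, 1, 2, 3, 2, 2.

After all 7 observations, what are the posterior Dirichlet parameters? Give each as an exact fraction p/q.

obs 1: x=0 → posterior Dirichlet(4, 7/5, 8/3, 8/5, 4/3)
obs 2: x=0 → posterior Dirichlet(5, 7/5, 8/3, 8/5, 4/3)
obs 3: x=1 → posterior Dirichlet(5, 12/5, 8/3, 8/5, 4/3)
obs 4: x=2 → posterior Dirichlet(5, 12/5, 11/3, 8/5, 4/3)
obs 5: x=3 → posterior Dirichlet(5, 12/5, 11/3, 13/5, 4/3)
obs 6: x=2 → posterior Dirichlet(5, 12/5, 14/3, 13/5, 4/3)
obs 7: x=2 → posterior Dirichlet(5, 12/5, 17/3, 13/5, 4/3)

alpha_1=5, alpha_2=12/5, alpha_3=17/3, alpha_4=13/5, alpha_5=4/3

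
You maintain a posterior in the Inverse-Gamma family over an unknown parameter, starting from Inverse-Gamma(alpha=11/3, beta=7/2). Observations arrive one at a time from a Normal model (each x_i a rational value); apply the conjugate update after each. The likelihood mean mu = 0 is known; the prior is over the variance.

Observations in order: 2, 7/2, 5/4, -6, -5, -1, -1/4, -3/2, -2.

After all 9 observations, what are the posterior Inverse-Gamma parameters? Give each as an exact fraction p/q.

alpha=49/6, beta=745/16

obs 1: x=2 → posterior Inverse-Gamma(25/6, 11/2)
obs 2: x=7/2 → posterior Inverse-Gamma(14/3, 93/8)
obs 3: x=5/4 → posterior Inverse-Gamma(31/6, 397/32)
obs 4: x=-6 → posterior Inverse-Gamma(17/3, 973/32)
obs 5: x=-5 → posterior Inverse-Gamma(37/6, 1373/32)
obs 6: x=-1 → posterior Inverse-Gamma(20/3, 1389/32)
obs 7: x=-1/4 → posterior Inverse-Gamma(43/6, 695/16)
obs 8: x=-3/2 → posterior Inverse-Gamma(23/3, 713/16)
obs 9: x=-2 → posterior Inverse-Gamma(49/6, 745/16)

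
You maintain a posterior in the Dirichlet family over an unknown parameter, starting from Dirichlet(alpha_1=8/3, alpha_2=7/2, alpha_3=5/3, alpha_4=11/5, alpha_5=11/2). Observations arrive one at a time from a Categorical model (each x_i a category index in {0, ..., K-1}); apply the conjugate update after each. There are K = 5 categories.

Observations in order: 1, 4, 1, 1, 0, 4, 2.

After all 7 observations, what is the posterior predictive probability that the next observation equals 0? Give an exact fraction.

55/338

obs 1: x=1 → posterior Dirichlet(8/3, 9/2, 5/3, 11/5, 11/2)
obs 2: x=4 → posterior Dirichlet(8/3, 9/2, 5/3, 11/5, 13/2)
obs 3: x=1 → posterior Dirichlet(8/3, 11/2, 5/3, 11/5, 13/2)
obs 4: x=1 → posterior Dirichlet(8/3, 13/2, 5/3, 11/5, 13/2)
obs 5: x=0 → posterior Dirichlet(11/3, 13/2, 5/3, 11/5, 13/2)
obs 6: x=4 → posterior Dirichlet(11/3, 13/2, 5/3, 11/5, 15/2)
obs 7: x=2 → posterior Dirichlet(11/3, 13/2, 8/3, 11/5, 15/2)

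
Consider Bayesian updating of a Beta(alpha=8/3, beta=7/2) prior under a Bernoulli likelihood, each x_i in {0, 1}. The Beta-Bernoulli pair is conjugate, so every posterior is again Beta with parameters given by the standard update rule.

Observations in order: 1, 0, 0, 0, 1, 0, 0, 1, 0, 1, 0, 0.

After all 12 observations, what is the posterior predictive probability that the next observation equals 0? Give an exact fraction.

obs 1: x=1 → posterior Beta(11/3, 7/2)
obs 2: x=0 → posterior Beta(11/3, 9/2)
obs 3: x=0 → posterior Beta(11/3, 11/2)
obs 4: x=0 → posterior Beta(11/3, 13/2)
obs 5: x=1 → posterior Beta(14/3, 13/2)
obs 6: x=0 → posterior Beta(14/3, 15/2)
obs 7: x=0 → posterior Beta(14/3, 17/2)
obs 8: x=1 → posterior Beta(17/3, 17/2)
obs 9: x=0 → posterior Beta(17/3, 19/2)
obs 10: x=1 → posterior Beta(20/3, 19/2)
obs 11: x=0 → posterior Beta(20/3, 21/2)
obs 12: x=0 → posterior Beta(20/3, 23/2)

69/109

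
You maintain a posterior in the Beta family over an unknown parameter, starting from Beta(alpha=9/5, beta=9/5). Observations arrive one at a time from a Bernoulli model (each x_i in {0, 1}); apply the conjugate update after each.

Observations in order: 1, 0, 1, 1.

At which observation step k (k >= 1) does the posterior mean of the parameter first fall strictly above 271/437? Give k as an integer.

k = 4

obs 1: x=1 → posterior Beta(14/5, 9/5)
obs 2: x=0 → posterior Beta(14/5, 14/5)
obs 3: x=1 → posterior Beta(19/5, 14/5)
obs 4: x=1 → posterior Beta(24/5, 14/5)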